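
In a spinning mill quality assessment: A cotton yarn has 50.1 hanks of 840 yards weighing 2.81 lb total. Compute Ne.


Formula: Ne = hanks / mass_lb
Substituting: Ne = 50.1 / 2.81
Ne = 17.8

17.8 Ne


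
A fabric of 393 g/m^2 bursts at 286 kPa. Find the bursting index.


Formula: Bursting Index = Bursting Strength / Fabric GSM
BI = 286 kPa / 393 g/m^2
BI = 0.728 kPa/(g/m^2)

0.728 kPa/(g/m^2)


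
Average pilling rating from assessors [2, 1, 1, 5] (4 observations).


Formula: Mean = sum / count
Sum = 2 + 1 + 1 + 5 = 9
Mean = 9 / 4 = 2.3

2.3


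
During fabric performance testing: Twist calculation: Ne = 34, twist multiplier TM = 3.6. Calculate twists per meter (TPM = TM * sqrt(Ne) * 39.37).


Formula: TPM = TM * sqrt(Ne) * 39.37
Step 1: sqrt(Ne) = sqrt(34) = 5.831
Step 2: TM * sqrt(Ne) = 3.6 * 5.831 = 20.9916
Step 3: TPM = 20.9916 * 39.37 = 826 twists/m

826 twists/m


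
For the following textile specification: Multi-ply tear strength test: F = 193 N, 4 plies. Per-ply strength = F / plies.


Formula: Per-ply strength = Total force / Number of plies
Per-ply = 193 N / 4
Per-ply = 48.25 N

48.25 N


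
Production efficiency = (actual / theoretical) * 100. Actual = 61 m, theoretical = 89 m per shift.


Formula: Efficiency% = (Actual output / Theoretical output) * 100
Efficiency% = (61 / 89) * 100
Efficiency% = 0.685393 * 100 = 68.5393% ≈ 68.5%

68.5%


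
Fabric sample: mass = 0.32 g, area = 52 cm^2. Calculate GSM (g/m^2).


Formula: GSM = mass_g / area_m2
Step 1: Convert area: 52 cm^2 = 52 / 10000 = 0.0052 m^2
Step 2: GSM = 0.32 g / 0.0052 m^2 = 61.5 g/m^2

61.5 g/m^2


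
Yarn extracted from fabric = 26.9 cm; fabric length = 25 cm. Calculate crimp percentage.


Formula: Crimp% = ((L_yarn - L_fabric) / L_fabric) * 100
Step 1: Extension = 26.9 - 25 = 1.9 cm
Step 2: Crimp% = (1.9 / 25) * 100
Step 3: Crimp% = 0.076 * 100 = 7.6%

7.6%


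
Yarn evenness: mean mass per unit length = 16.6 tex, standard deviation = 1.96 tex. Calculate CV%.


Formula: CV% = (standard deviation / mean) * 100
Step 1: Ratio = 1.96 / 16.6 = 0.118072
Step 2: CV% = 0.118072 * 100 = 11.8072% ≈ 11.8%

11.8%


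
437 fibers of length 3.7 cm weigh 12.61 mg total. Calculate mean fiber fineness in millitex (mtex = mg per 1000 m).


Formula: fineness (mtex) = mass (mg) / total length (km) = (mass_mg / total_length_m) * 1000
Step 1: Convert fiber length: 3.7 cm = 0.037 m
Step 2: Total fiber length = 437 * 0.037 = 16.169 m
Step 3: Linear density = 12.61 mg / 16.169 m = 0.7799 mg/m
Step 4: fineness = 0.7799 * 1000 = 779.9 mtex

779.9 mtex


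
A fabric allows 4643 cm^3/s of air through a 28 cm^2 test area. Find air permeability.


Formula: Air Permeability = Airflow / Test Area
AP = 4643 cm^3/s / 28 cm^2
AP = 165.8 cm^3/s/cm^2

165.8 cm^3/s/cm^2


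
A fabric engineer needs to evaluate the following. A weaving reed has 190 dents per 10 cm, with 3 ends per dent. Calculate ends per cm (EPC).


Formula: EPC = (dents per 10 cm * ends per dent) / 10
Step 1: Total ends per 10 cm = 190 * 3 = 570
Step 2: EPC = 570 / 10 = 57.0 ends/cm

57.0 ends/cm


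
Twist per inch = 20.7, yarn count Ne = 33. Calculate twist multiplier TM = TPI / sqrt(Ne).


Formula: TM = TPI / sqrt(Ne)
Step 1: sqrt(Ne) = sqrt(33) = 5.7446
Step 2: TM = 20.7 / 5.7446 = 3.60

3.60 TM


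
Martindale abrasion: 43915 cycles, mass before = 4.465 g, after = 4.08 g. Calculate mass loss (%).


Formula: Mass loss% = ((m_before - m_after) / m_before) * 100
Step 1: Mass loss = 4.465 - 4.08 = 0.385 g
Step 2: Ratio = 0.385 / 4.465 = 0.0862262
Step 3: Mass loss% = 0.0862262 * 100 = 8.62262% ≈ 8.62%

8.62%


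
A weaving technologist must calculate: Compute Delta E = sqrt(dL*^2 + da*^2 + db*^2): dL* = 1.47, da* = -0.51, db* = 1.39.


Formula: Delta E = sqrt(dL*^2 + da*^2 + db*^2)
Step 1: dL*^2 = 1.47^2 = 2.1609
Step 2: da*^2 = (-0.51)^2 = 0.2601
Step 3: db*^2 = 1.39^2 = 1.9321
Step 4: Sum = 2.1609 + 0.2601 + 1.9321 = 4.3531
Step 5: Delta E = sqrt(4.3531) = 2.09

2.09 Delta E


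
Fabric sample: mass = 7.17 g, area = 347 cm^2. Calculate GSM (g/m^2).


Formula: GSM = mass_g / area_m2
Step 1: Convert area: 347 cm^2 = 347 / 10000 = 0.0347 m^2
Step 2: GSM = 7.17 g / 0.0347 m^2 = 206.6 g/m^2

206.6 g/m^2


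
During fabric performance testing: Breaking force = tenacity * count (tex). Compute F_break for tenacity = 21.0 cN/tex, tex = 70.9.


Formula: Breaking force = Tenacity * Linear density
F = 21.0 cN/tex * 70.9 tex
F = 1488.90 cN

1488.90 cN


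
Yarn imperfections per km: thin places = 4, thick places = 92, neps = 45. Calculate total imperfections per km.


Formula: Total = thin places + thick places + neps
Total = 4 + 92 + 45
Total = 141 imperfections/km

141 imperfections/km


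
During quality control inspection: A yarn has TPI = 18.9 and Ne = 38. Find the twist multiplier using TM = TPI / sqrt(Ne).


Formula: TM = TPI / sqrt(Ne)
Step 1: sqrt(Ne) = sqrt(38) = 6.1644
Step 2: TM = 18.9 / 6.1644 = 3.07

3.07 TM


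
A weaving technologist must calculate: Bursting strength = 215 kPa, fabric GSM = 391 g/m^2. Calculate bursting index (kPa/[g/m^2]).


Formula: Bursting Index = Bursting Strength / Fabric GSM
BI = 215 kPa / 391 g/m^2
BI = 0.550 kPa/(g/m^2)

0.550 kPa/(g/m^2)


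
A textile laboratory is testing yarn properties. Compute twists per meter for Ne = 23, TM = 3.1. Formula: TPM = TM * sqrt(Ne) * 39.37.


Formula: TPM = TM * sqrt(Ne) * 39.37
Step 1: sqrt(Ne) = sqrt(23) = 4.7958
Step 2: TM * sqrt(Ne) = 3.1 * 4.7958 = 14.867
Step 3: TPM = 14.867 * 39.37 = 585 twists/m

585 twists/m


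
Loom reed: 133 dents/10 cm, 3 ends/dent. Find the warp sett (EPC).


Formula: EPC = (dents per 10 cm * ends per dent) / 10
Step 1: Total ends per 10 cm = 133 * 3 = 399
Step 2: EPC = 399 / 10 = 39.9 ends/cm

39.9 ends/cm


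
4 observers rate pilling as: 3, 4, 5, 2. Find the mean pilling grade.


Formula: Mean = sum / count
Sum = 3 + 4 + 5 + 2 = 14
Mean = 14 / 4 = 3.5

3.5


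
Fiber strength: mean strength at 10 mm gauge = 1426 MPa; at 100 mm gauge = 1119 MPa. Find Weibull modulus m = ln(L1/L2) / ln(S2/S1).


Formula: m = ln(L1/L2) / ln(S2/S1)
Step 1: ln(L1/L2) = ln(10/100) = -2.30259
Step 2: S2/S1 = 1119/1426 = 0.78471
Step 3: ln(S2/S1) = ln(0.78471) = -0.24244
Step 4: m = -2.30259 / -0.24244 = 9.50

9.50 (Weibull m)


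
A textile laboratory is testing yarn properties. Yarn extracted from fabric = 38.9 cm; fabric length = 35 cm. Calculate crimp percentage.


Formula: Crimp% = ((L_yarn - L_fabric) / L_fabric) * 100
Step 1: Extension = 38.9 - 35 = 3.9 cm
Step 2: Crimp% = (3.9 / 35) * 100
Step 3: Crimp% = 0.111429 * 100 = 11.1429% ≈ 11.1%

11.1%


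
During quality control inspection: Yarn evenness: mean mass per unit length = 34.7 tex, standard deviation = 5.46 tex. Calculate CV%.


Formula: CV% = (standard deviation / mean) * 100
Step 1: Ratio = 5.46 / 34.7 = 0.157349
Step 2: CV% = 0.157349 * 100 = 15.7349% ≈ 15.7%

15.7%


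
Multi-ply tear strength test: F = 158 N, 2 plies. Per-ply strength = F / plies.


Formula: Per-ply strength = Total force / Number of plies
Per-ply = 158 N / 2
Per-ply = 79 N

79 N


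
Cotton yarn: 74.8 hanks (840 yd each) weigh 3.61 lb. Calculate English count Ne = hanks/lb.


Formula: Ne = hanks / mass_lb
Substituting: Ne = 74.8 / 3.61
Ne = 20.7

20.7 Ne


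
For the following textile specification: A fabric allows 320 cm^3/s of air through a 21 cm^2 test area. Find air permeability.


Formula: Air Permeability = Airflow / Test Area
AP = 320 cm^3/s / 21 cm^2
AP = 15.2 cm^3/s/cm^2

15.2 cm^3/s/cm^2


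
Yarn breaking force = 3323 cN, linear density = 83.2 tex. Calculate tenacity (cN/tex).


Formula: Tenacity = Breaking force / Linear density
Tenacity = 3323 cN / 83.2 tex
Tenacity = 39.94 cN/tex

39.94 cN/tex


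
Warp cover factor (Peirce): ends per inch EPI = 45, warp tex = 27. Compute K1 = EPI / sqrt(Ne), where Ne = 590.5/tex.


Formula: K1 = EPI / sqrt(Ne), with Ne = 590.5 / tex_warp
Step 1: Ne = 590.5 / 27 = 21.87
Step 2: sqrt(Ne) = sqrt(21.87) = 4.6765
Step 3: K1 = 45 / 4.6765 = 9.6

9.6


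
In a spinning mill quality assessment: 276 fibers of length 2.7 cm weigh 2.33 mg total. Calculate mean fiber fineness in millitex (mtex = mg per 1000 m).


Formula: fineness (mtex) = mass (mg) / total length (km) = (mass_mg / total_length_m) * 1000
Step 1: Convert fiber length: 2.7 cm = 0.027 m
Step 2: Total fiber length = 276 * 0.027 = 7.452 m
Step 3: Linear density = 2.33 mg / 7.452 m = 0.3127 mg/m
Step 4: fineness = 0.3127 * 1000 = 312.7 mtex

312.7 mtex


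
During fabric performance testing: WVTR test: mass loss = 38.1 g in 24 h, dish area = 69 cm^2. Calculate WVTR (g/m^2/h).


Formula: WVTR = mass_loss / (area * time)
Step 1: Convert area: 69 cm^2 = 0.0069 m^2
Step 2: WVTR = 38.1 g / (0.0069 m^2 * 24 h)
Step 3: WVTR = 38.1 / 0.1656 = 230.1 g/m^2/h

230.1 g/m^2/h


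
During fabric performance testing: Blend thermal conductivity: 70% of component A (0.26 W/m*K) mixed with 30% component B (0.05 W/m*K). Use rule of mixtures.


Formula: Blend property = (fraction_A * property_A) + (fraction_B * property_B)
Step 1: Contribution A = 70/100 * 0.26 W/m*K = 0.182 W/m*K
Step 2: Contribution B = 30/100 * 0.05 W/m*K = 0.015 W/m*K
Step 3: Blend thermal conductivity = 0.182 + 0.015 = 0.197 W/m*K

0.197 W/m*K


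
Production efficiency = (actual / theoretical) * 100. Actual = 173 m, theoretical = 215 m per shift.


Formula: Efficiency% = (Actual output / Theoretical output) * 100
Efficiency% = (173 / 215) * 100
Efficiency% = 0.804651 * 100 = 80.4651% ≈ 80.5%

80.5%


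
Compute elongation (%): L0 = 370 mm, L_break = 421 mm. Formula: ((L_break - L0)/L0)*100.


Formula: Elongation (%) = ((L_break - L0) / L0) * 100
Step 1: Extension = 421 - 370 = 51 mm
Step 2: Elongation = (51 / 370) * 100
Step 3: Elongation = 0.137838 * 100 = 13.7838% ≈ 13.8%

13.8%


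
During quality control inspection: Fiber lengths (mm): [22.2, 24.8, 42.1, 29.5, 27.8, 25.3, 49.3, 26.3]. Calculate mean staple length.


Formula: Mean = sum of lengths / count
Sum = 22.2 + 24.8 + 42.1 + 29.5 + 27.8 + 25.3 + 49.3 + 26.3
Sum = 247.3 mm
Mean = 247.3 / 8 = 30.91 mm

30.91 mm


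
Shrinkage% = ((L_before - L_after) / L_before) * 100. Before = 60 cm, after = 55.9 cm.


Formula: Shrinkage% = ((L_before - L_after) / L_before) * 100
Step 1: Shrinkage = 60 - 55.9 = 4.1 cm
Step 2: Shrinkage% = (4.1 / 60) * 100
Step 3: Shrinkage% = 0.068333 * 100 = 6.8333% ≈ 6.8%

6.8%


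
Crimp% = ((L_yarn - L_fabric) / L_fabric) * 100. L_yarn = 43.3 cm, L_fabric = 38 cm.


Formula: Crimp% = ((L_yarn - L_fabric) / L_fabric) * 100
Step 1: Extension = 43.3 - 38 = 5.3 cm
Step 2: Crimp% = (5.3 / 38) * 100
Step 3: Crimp% = 0.139474 * 100 = 13.9474% ≈ 13.9%

13.9%


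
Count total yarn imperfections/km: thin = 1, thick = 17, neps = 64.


Formula: Total = thin places + thick places + neps
Total = 1 + 17 + 64
Total = 82 imperfections/km

82 imperfections/km


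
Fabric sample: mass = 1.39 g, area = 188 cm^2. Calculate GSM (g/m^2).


Formula: GSM = mass_g / area_m2
Step 1: Convert area: 188 cm^2 = 188 / 10000 = 0.0188 m^2
Step 2: GSM = 1.39 g / 0.0188 m^2 = 73.9 g/m^2

73.9 g/m^2


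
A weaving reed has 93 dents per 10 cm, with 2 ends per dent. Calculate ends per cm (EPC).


Formula: EPC = (dents per 10 cm * ends per dent) / 10
Step 1: Total ends per 10 cm = 93 * 2 = 186
Step 2: EPC = 186 / 10 = 18.6 ends/cm

18.6 ends/cm


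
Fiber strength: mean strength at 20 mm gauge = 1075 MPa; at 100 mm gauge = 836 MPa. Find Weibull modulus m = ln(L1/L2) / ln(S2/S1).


Formula: m = ln(L1/L2) / ln(S2/S1)
Step 1: ln(L1/L2) = ln(20/100) = -1.60944
Step 2: S2/S1 = 836/1075 = 0.77767
Step 3: ln(S2/S1) = ln(0.77767) = -0.25145
Step 4: m = -1.60944 / -0.25145 = 6.40

6.40 (Weibull m)


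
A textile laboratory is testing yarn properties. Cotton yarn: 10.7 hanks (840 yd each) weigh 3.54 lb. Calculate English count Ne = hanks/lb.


Formula: Ne = hanks / mass_lb
Substituting: Ne = 10.7 / 3.54
Ne = 3.0

3.0 Ne


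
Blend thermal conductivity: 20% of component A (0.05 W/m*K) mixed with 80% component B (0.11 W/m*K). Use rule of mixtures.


Formula: Blend property = (fraction_A * property_A) + (fraction_B * property_B)
Step 1: Contribution A = 20/100 * 0.05 W/m*K = 0.01 W/m*K
Step 2: Contribution B = 80/100 * 0.11 W/m*K = 0.088 W/m*K
Step 3: Blend thermal conductivity = 0.01 + 0.088 = 0.098 W/m*K

0.098 W/m*K


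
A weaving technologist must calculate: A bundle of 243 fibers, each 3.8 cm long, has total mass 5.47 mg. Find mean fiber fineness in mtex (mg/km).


Formula: fineness (mtex) = mass (mg) / total length (km) = (mass_mg / total_length_m) * 1000
Step 1: Convert fiber length: 3.8 cm = 0.038 m
Step 2: Total fiber length = 243 * 0.038 = 9.234 m
Step 3: Linear density = 5.47 mg / 9.234 m = 0.5924 mg/m
Step 4: fineness = 0.5924 * 1000 = 592.4 mtex

592.4 mtex


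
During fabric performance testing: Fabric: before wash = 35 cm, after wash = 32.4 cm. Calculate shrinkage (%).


Formula: Shrinkage% = ((L_before - L_after) / L_before) * 100
Step 1: Shrinkage = 35 - 32.4 = 2.6 cm
Step 2: Shrinkage% = (2.6 / 35) * 100
Step 3: Shrinkage% = 0.074286 * 100 = 7.4286% ≈ 7.4%

7.4%


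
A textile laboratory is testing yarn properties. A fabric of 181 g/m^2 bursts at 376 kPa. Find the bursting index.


Formula: Bursting Index = Bursting Strength / Fabric GSM
BI = 376 kPa / 181 g/m^2
BI = 2.077 kPa/(g/m^2)

2.077 kPa/(g/m^2)


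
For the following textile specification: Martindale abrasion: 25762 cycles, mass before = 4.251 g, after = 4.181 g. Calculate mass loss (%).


Formula: Mass loss% = ((m_before - m_after) / m_before) * 100
Step 1: Mass loss = 4.251 - 4.181 = 0.07 g
Step 2: Ratio = 0.07 / 4.251 = 0.0164667
Step 3: Mass loss% = 0.0164667 * 100 = 1.64667% ≈ 1.65%

1.65%


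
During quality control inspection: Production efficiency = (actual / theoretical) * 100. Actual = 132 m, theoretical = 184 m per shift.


Formula: Efficiency% = (Actual output / Theoretical output) * 100
Efficiency% = (132 / 184) * 100
Efficiency% = 0.717391 * 100 = 71.7391% ≈ 71.7%

71.7%


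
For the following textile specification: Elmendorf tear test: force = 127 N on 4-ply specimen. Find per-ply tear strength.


Formula: Per-ply strength = Total force / Number of plies
Per-ply = 127 N / 4
Per-ply = 31.75 N

31.75 N


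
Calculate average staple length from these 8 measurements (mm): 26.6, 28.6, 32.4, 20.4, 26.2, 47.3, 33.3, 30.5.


Formula: Mean = sum of lengths / count
Sum = 26.6 + 28.6 + 32.4 + 20.4 + 26.2 + 47.3 + 33.3 + 30.5
Sum = 245.3 mm
Mean = 245.3 / 8 = 30.66 mm

30.66 mm


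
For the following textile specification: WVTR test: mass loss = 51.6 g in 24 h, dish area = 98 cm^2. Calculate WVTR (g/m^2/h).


Formula: WVTR = mass_loss / (area * time)
Step 1: Convert area: 98 cm^2 = 0.0098 m^2
Step 2: WVTR = 51.6 g / (0.0098 m^2 * 24 h)
Step 3: WVTR = 51.6 / 0.2352 = 219.4 g/m^2/h

219.4 g/m^2/h


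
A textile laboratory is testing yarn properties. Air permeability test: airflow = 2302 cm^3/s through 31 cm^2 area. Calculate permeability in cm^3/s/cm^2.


Formula: Air Permeability = Airflow / Test Area
AP = 2302 cm^3/s / 31 cm^2
AP = 74.3 cm^3/s/cm^2

74.3 cm^3/s/cm^2


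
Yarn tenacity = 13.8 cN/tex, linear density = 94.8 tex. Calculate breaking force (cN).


Formula: Breaking force = Tenacity * Linear density
F = 13.8 cN/tex * 94.8 tex
F = 1308.24 cN

1308.24 cN


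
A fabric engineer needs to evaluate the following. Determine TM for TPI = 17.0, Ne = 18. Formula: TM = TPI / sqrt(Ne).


Formula: TM = TPI / sqrt(Ne)
Step 1: sqrt(Ne) = sqrt(18) = 4.2426
Step 2: TM = 17.0 / 4.2426 = 4.01

4.01 TM


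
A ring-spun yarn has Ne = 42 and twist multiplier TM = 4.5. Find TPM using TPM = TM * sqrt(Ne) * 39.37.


Formula: TPM = TM * sqrt(Ne) * 39.37
Step 1: sqrt(Ne) = sqrt(42) = 6.4807
Step 2: TM * sqrt(Ne) = 4.5 * 6.4807 = 29.1632
Step 3: TPM = 29.1632 * 39.37 = 1148 twists/m

1148 twists/m


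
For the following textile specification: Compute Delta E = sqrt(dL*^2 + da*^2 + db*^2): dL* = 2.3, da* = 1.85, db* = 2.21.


Formula: Delta E = sqrt(dL*^2 + da*^2 + db*^2)
Step 1: dL*^2 = 2.3^2 = 5.29
Step 2: da*^2 = 1.85^2 = 3.4225
Step 3: db*^2 = 2.21^2 = 4.8841
Step 4: Sum = 5.29 + 3.4225 + 4.8841 = 13.5966
Step 5: Delta E = sqrt(13.5966) = 3.69

3.69 Delta E


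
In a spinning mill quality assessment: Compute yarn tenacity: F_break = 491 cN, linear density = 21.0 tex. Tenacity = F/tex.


Formula: Tenacity = Breaking force / Linear density
Tenacity = 491 cN / 21.0 tex
Tenacity = 23.38 cN/tex

23.38 cN/tex


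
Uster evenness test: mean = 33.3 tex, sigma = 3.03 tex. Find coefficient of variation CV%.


Formula: CV% = (standard deviation / mean) * 100
Step 1: Ratio = 3.03 / 33.3 = 0.090991
Step 2: CV% = 0.090991 * 100 = 9.0991% ≈ 9.1%

9.1%


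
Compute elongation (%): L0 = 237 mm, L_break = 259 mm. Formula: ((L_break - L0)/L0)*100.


Formula: Elongation (%) = ((L_break - L0) / L0) * 100
Step 1: Extension = 259 - 237 = 22 mm
Step 2: Elongation = (22 / 237) * 100
Step 3: Elongation = 0.092827 * 100 = 9.2827% ≈ 9.3%

9.3%


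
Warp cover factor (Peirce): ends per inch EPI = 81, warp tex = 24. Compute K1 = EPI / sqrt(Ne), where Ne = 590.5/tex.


Formula: K1 = EPI / sqrt(Ne), with Ne = 590.5 / tex_warp
Step 1: Ne = 590.5 / 24 = 24.604
Step 2: sqrt(Ne) = sqrt(24.604) = 4.9602
Step 3: K1 = 81 / 4.9602 = 16.3

16.3


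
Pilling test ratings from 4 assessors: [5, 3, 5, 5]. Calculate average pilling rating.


Formula: Mean = sum / count
Sum = 5 + 3 + 5 + 5 = 18
Mean = 18 / 4 = 4.5

4.5


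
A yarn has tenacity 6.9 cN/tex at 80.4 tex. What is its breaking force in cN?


Formula: Breaking force = Tenacity * Linear density
F = 6.9 cN/tex * 80.4 tex
F = 554.76 cN

554.76 cN


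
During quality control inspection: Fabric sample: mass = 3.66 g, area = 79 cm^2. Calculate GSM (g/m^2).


Formula: GSM = mass_g / area_m2
Step 1: Convert area: 79 cm^2 = 79 / 10000 = 0.0079 m^2
Step 2: GSM = 3.66 g / 0.0079 m^2 = 463.3 g/m^2

463.3 g/m^2


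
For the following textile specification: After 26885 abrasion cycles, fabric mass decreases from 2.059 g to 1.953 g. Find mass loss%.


Formula: Mass loss% = ((m_before - m_after) / m_before) * 100
Step 1: Mass loss = 2.059 - 1.953 = 0.106 g
Step 2: Ratio = 0.106 / 2.059 = 0.0514813
Step 3: Mass loss% = 0.0514813 * 100 = 5.14813% ≈ 5.15%

5.15%


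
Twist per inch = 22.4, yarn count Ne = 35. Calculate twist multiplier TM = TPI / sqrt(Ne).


Formula: TM = TPI / sqrt(Ne)
Step 1: sqrt(Ne) = sqrt(35) = 5.9161
Step 2: TM = 22.4 / 5.9161 = 3.79

3.79 TM


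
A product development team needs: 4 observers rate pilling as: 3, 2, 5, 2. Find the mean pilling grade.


Formula: Mean = sum / count
Sum = 3 + 2 + 5 + 2 = 12
Mean = 12 / 4 = 3.0

3.0


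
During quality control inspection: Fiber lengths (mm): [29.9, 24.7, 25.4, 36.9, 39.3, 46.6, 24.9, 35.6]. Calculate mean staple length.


Formula: Mean = sum of lengths / count
Sum = 29.9 + 24.7 + 25.4 + 36.9 + 39.3 + 46.6 + 24.9 + 35.6
Sum = 263.3 mm
Mean = 263.3 / 8 = 32.91 mm

32.91 mm


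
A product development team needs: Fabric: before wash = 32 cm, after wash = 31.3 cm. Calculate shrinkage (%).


Formula: Shrinkage% = ((L_before - L_after) / L_before) * 100
Step 1: Shrinkage = 32 - 31.3 = 0.7 cm
Step 2: Shrinkage% = (0.7 / 32) * 100
Step 3: Shrinkage% = 0.021875 * 100 = 2.1875% ≈ 2.2%

2.2%


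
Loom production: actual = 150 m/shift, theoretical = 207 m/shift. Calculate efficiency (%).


Formula: Efficiency% = (Actual output / Theoretical output) * 100
Efficiency% = (150 / 207) * 100
Efficiency% = 0.724638 * 100 = 72.4638% ≈ 72.5%

72.5%


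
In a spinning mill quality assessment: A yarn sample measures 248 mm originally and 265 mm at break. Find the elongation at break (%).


Formula: Elongation (%) = ((L_break - L0) / L0) * 100
Step 1: Extension = 265 - 248 = 17 mm
Step 2: Elongation = (17 / 248) * 100
Step 3: Elongation = 0.068548 * 100 = 6.8548% ≈ 6.9%

6.9%


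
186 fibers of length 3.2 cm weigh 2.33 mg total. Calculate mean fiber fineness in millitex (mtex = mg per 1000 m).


Formula: fineness (mtex) = mass (mg) / total length (km) = (mass_mg / total_length_m) * 1000
Step 1: Convert fiber length: 3.2 cm = 0.032 m
Step 2: Total fiber length = 186 * 0.032 = 5.952 m
Step 3: Linear density = 2.33 mg / 5.952 m = 0.3915 mg/m
Step 4: fineness = 0.3915 * 1000 = 391.5 mtex

391.5 mtex


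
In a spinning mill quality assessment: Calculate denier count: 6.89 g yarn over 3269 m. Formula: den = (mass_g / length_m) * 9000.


Formula: den = (mass_g / length_m) * 9000
Substituting: den = (6.89 / 3269) * 9000
Intermediate: 6.89 / 3269 = 0.00210768 g/m
den = 0.00210768 * 9000 = 19.0 denier

19.0 denier


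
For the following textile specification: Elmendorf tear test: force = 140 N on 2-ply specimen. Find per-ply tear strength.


Formula: Per-ply strength = Total force / Number of plies
Per-ply = 140 N / 2
Per-ply = 70 N

70 N


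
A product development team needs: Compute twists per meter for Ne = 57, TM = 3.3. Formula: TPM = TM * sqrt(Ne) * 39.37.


Formula: TPM = TM * sqrt(Ne) * 39.37
Step 1: sqrt(Ne) = sqrt(57) = 7.5498
Step 2: TM * sqrt(Ne) = 3.3 * 7.5498 = 24.9143
Step 3: TPM = 24.9143 * 39.37 = 981 twists/m

981 twists/m


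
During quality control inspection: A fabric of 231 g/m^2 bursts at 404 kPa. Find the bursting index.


Formula: Bursting Index = Bursting Strength / Fabric GSM
BI = 404 kPa / 231 g/m^2
BI = 1.749 kPa/(g/m^2)

1.749 kPa/(g/m^2)


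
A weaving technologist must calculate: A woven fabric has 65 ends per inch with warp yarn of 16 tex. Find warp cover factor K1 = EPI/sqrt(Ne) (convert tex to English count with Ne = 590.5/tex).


Formula: K1 = EPI / sqrt(Ne), with Ne = 590.5 / tex_warp
Step 1: Ne = 590.5 / 16 = 36.906
Step 2: sqrt(Ne) = sqrt(36.906) = 6.075
Step 3: K1 = 65 / 6.075 = 10.7

10.7


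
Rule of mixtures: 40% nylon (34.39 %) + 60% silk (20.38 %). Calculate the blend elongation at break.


Formula: Blend property = (fraction_A * property_A) + (fraction_B * property_B)
Step 1: Contribution A = 40/100 * 34.39 % = 13.756 %
Step 2: Contribution B = 60/100 * 20.38 % = 12.228 %
Step 3: Blend elongation at break = 13.756 + 12.228 = 25.984 %

25.984 %


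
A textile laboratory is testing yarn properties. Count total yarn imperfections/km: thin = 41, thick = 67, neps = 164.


Formula: Total = thin places + thick places + neps
Total = 41 + 67 + 164
Total = 272 imperfections/km

272 imperfections/km


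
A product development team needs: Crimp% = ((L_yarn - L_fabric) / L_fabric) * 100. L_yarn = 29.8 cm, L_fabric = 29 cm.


Formula: Crimp% = ((L_yarn - L_fabric) / L_fabric) * 100
Step 1: Extension = 29.8 - 29 = 0.8 cm
Step 2: Crimp% = (0.8 / 29) * 100
Step 3: Crimp% = 0.027586 * 100 = 2.7586% ≈ 2.8%

2.8%


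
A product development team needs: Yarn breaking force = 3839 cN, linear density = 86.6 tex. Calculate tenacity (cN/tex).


Formula: Tenacity = Breaking force / Linear density
Tenacity = 3839 cN / 86.6 tex
Tenacity = 44.33 cN/tex

44.33 cN/tex


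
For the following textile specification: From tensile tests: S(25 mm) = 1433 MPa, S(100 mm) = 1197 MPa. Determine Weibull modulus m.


Formula: m = ln(L1/L2) / ln(S2/S1)
Step 1: ln(L1/L2) = ln(25/100) = -1.38629
Step 2: S2/S1 = 1197/1433 = 0.83531
Step 3: ln(S2/S1) = ln(0.83531) = -0.17995
Step 4: m = -1.38629 / -0.17995 = 7.70

7.70 (Weibull m)


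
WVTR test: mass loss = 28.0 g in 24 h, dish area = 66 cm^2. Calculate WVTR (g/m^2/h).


Formula: WVTR = mass_loss / (area * time)
Step 1: Convert area: 66 cm^2 = 0.0066 m^2
Step 2: WVTR = 28.0 g / (0.0066 m^2 * 24 h)
Step 3: WVTR = 28.0 / 0.1584 = 176.8 g/m^2/h

176.8 g/m^2/h


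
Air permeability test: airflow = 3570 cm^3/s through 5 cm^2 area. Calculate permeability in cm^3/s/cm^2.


Formula: Air Permeability = Airflow / Test Area
AP = 3570 cm^3/s / 5 cm^2
AP = 714.0 cm^3/s/cm^2

714.0 cm^3/s/cm^2


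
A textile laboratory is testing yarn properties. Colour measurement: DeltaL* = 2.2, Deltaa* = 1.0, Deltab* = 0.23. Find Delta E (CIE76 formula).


Formula: Delta E = sqrt(dL*^2 + da*^2 + db*^2)
Step 1: dL*^2 = 2.2^2 = 4.84
Step 2: da*^2 = 1.0^2 = 1.0
Step 3: db*^2 = 0.23^2 = 0.0529
Step 4: Sum = 4.84 + 1.0 + 0.0529 = 5.8929
Step 5: Delta E = sqrt(5.8929) = 2.43

2.43 Delta E


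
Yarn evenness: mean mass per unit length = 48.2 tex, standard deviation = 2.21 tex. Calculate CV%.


Formula: CV% = (standard deviation / mean) * 100
Step 1: Ratio = 2.21 / 48.2 = 0.045851
Step 2: CV% = 0.045851 * 100 = 4.5851% ≈ 4.6%

4.6%


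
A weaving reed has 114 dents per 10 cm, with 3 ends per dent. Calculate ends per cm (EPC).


Formula: EPC = (dents per 10 cm * ends per dent) / 10
Step 1: Total ends per 10 cm = 114 * 3 = 342
Step 2: EPC = 342 / 10 = 34.2 ends/cm

34.2 ends/cm


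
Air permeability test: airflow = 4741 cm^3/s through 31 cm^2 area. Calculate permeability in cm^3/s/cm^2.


Formula: Air Permeability = Airflow / Test Area
AP = 4741 cm^3/s / 31 cm^2
AP = 152.9 cm^3/s/cm^2

152.9 cm^3/s/cm^2


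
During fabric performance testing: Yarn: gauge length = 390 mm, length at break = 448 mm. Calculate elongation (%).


Formula: Elongation (%) = ((L_break - L0) / L0) * 100
Step 1: Extension = 448 - 390 = 58 mm
Step 2: Elongation = (58 / 390) * 100
Step 3: Elongation = 0.148718 * 100 = 14.8718% ≈ 14.9%

14.9%


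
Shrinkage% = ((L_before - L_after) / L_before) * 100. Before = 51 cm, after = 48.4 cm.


Formula: Shrinkage% = ((L_before - L_after) / L_before) * 100
Step 1: Shrinkage = 51 - 48.4 = 2.6 cm
Step 2: Shrinkage% = (2.6 / 51) * 100
Step 3: Shrinkage% = 0.05098 * 100 = 5.098% ≈ 5.1%

5.1%


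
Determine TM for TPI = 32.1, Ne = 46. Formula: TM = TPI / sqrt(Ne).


Formula: TM = TPI / sqrt(Ne)
Step 1: sqrt(Ne) = sqrt(46) = 6.7823
Step 2: TM = 32.1 / 6.7823 = 4.73

4.73 TM


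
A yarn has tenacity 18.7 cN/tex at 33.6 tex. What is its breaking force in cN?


Formula: Breaking force = Tenacity * Linear density
F = 18.7 cN/tex * 33.6 tex
F = 628.32 cN

628.32 cN


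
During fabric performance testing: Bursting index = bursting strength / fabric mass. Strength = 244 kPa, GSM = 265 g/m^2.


Formula: Bursting Index = Bursting Strength / Fabric GSM
BI = 244 kPa / 265 g/m^2
BI = 0.921 kPa/(g/m^2)

0.921 kPa/(g/m^2)


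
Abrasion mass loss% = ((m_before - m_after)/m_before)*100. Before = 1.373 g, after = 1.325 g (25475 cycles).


Formula: Mass loss% = ((m_before - m_after) / m_before) * 100
Step 1: Mass loss = 1.373 - 1.325 = 0.048 g
Step 2: Ratio = 0.048 / 1.373 = 0.0349599
Step 3: Mass loss% = 0.0349599 * 100 = 3.49599% ≈ 3.50%

3.50%


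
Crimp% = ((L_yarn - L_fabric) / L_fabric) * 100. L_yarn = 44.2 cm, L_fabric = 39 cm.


Formula: Crimp% = ((L_yarn - L_fabric) / L_fabric) * 100
Step 1: Extension = 44.2 - 39 = 5.2 cm
Step 2: Crimp% = (5.2 / 39) * 100
Step 3: Crimp% = 0.133333 * 100 = 13.3333% ≈ 13.3%

13.3%


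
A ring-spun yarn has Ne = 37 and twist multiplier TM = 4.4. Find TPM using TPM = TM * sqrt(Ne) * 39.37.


Formula: TPM = TM * sqrt(Ne) * 39.37
Step 1: sqrt(Ne) = sqrt(37) = 6.0828
Step 2: TM * sqrt(Ne) = 4.4 * 6.0828 = 26.7643
Step 3: TPM = 26.7643 * 39.37 = 1054 twists/m

1054 twists/m


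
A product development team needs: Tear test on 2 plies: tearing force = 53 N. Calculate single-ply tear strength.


Formula: Per-ply strength = Total force / Number of plies
Per-ply = 53 N / 2
Per-ply = 26.5 N

26.5 N


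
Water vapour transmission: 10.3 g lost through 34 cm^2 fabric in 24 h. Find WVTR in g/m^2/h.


Formula: WVTR = mass_loss / (area * time)
Step 1: Convert area: 34 cm^2 = 0.0034 m^2
Step 2: WVTR = 10.3 g / (0.0034 m^2 * 24 h)
Step 3: WVTR = 10.3 / 0.0816 = 126.2 g/m^2/h

126.2 g/m^2/h


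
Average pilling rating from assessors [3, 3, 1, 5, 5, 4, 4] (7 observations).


Formula: Mean = sum / count
Sum = 3 + 3 + 1 + 5 + 5 + 4 + 4 = 25
Mean = 25 / 7 = 3.6

3.6


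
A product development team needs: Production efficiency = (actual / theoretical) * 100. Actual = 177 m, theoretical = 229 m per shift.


Formula: Efficiency% = (Actual output / Theoretical output) * 100
Efficiency% = (177 / 229) * 100
Efficiency% = 0.772926 * 100 = 77.2926% ≈ 77.3%

77.3%


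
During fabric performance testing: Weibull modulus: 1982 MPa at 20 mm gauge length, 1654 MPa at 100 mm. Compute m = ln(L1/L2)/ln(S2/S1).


Formula: m = ln(L1/L2) / ln(S2/S1)
Step 1: ln(L1/L2) = ln(20/100) = -1.60944
Step 2: S2/S1 = 1654/1982 = 0.83451
Step 3: ln(S2/S1) = ln(0.83451) = -0.18091
Step 4: m = -1.60944 / -0.18091 = 8.90

8.90 (Weibull m)


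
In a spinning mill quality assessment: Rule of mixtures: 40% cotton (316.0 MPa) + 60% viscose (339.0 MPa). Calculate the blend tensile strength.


Formula: Blend property = (fraction_A * property_A) + (fraction_B * property_B)
Step 1: Contribution A = 40/100 * 316.0 MPa = 126.4 MPa
Step 2: Contribution B = 60/100 * 339.0 MPa = 203.4 MPa
Step 3: Blend tensile strength = 126.4 + 203.4 = 329.8 MPa

329.8 MPa


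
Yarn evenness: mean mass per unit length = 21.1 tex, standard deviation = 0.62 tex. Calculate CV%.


Formula: CV% = (standard deviation / mean) * 100
Step 1: Ratio = 0.62 / 21.1 = 0.029384
Step 2: CV% = 0.029384 * 100 = 2.9384% ≈ 2.9%

2.9%


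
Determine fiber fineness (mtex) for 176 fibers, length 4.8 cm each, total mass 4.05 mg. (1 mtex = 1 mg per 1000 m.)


Formula: fineness (mtex) = mass (mg) / total length (km) = (mass_mg / total_length_m) * 1000
Step 1: Convert fiber length: 4.8 cm = 0.048 m
Step 2: Total fiber length = 176 * 0.048 = 8.448 m
Step 3: Linear density = 4.05 mg / 8.448 m = 0.4794 mg/m
Step 4: fineness = 0.4794 * 1000 = 479.4 mtex

479.4 mtex


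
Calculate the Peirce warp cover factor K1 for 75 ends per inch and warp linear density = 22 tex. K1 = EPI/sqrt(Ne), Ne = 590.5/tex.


Formula: K1 = EPI / sqrt(Ne), with Ne = 590.5 / tex_warp
Step 1: Ne = 590.5 / 22 = 26.841
Step 2: sqrt(Ne) = sqrt(26.841) = 5.1808
Step 3: K1 = 75 / 5.1808 = 14.5

14.5


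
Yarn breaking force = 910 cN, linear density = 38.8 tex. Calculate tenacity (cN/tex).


Formula: Tenacity = Breaking force / Linear density
Tenacity = 910 cN / 38.8 tex
Tenacity = 23.45 cN/tex

23.45 cN/tex


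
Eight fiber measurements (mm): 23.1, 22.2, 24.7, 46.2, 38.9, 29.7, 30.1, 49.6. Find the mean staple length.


Formula: Mean = sum of lengths / count
Sum = 23.1 + 22.2 + 24.7 + 46.2 + 38.9 + 29.7 + 30.1 + 49.6
Sum = 264.5 mm
Mean = 264.5 / 8 = 33.06 mm

33.06 mm


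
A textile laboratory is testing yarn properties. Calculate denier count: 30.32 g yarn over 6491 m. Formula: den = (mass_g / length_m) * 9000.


Formula: den = (mass_g / length_m) * 9000
Substituting: den = (30.32 / 6491) * 9000
Intermediate: 30.32 / 6491 = 0.00467108 g/m
den = 0.00467108 * 9000 = 42.0 denier

42.0 denier


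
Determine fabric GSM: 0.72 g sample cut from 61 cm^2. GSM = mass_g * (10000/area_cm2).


Formula: GSM = mass_g / area_m2
Step 1: Convert area: 61 cm^2 = 61 / 10000 = 0.0061 m^2
Step 2: GSM = 0.72 g / 0.0061 m^2 = 118.0 g/m^2

118.0 g/m^2


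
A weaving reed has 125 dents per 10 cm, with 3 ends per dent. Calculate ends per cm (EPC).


Formula: EPC = (dents per 10 cm * ends per dent) / 10
Step 1: Total ends per 10 cm = 125 * 3 = 375
Step 2: EPC = 375 / 10 = 37.5 ends/cm

37.5 ends/cm


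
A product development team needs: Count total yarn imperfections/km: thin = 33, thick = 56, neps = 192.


Formula: Total = thin places + thick places + neps
Total = 33 + 56 + 192
Total = 281 imperfections/km

281 imperfections/km


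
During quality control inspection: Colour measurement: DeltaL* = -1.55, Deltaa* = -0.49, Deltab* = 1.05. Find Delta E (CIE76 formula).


Formula: Delta E = sqrt(dL*^2 + da*^2 + db*^2)
Step 1: dL*^2 = (-1.55)^2 = 2.4025
Step 2: da*^2 = (-0.49)^2 = 0.2401
Step 3: db*^2 = 1.05^2 = 1.1025
Step 4: Sum = 2.4025 + 0.2401 + 1.1025 = 3.7451
Step 5: Delta E = sqrt(3.7451) = 1.94

1.94 Delta E


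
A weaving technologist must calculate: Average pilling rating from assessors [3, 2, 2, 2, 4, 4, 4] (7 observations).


Formula: Mean = sum / count
Sum = 3 + 2 + 2 + 2 + 4 + 4 + 4 = 21
Mean = 21 / 7 = 3.0

3.0


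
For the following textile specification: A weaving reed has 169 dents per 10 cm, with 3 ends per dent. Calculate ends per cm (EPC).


Formula: EPC = (dents per 10 cm * ends per dent) / 10
Step 1: Total ends per 10 cm = 169 * 3 = 507
Step 2: EPC = 507 / 10 = 50.7 ends/cm

50.7 ends/cm


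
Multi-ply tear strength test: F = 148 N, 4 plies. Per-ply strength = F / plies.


Formula: Per-ply strength = Total force / Number of plies
Per-ply = 148 N / 4
Per-ply = 37 N

37 N


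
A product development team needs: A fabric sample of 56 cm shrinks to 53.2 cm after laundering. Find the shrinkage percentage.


Formula: Shrinkage% = ((L_before - L_after) / L_before) * 100
Step 1: Shrinkage = 56 - 53.2 = 2.8 cm
Step 2: Shrinkage% = (2.8 / 56) * 100
Step 3: Shrinkage% = 0.05 * 100 = 5.0%

5.0%


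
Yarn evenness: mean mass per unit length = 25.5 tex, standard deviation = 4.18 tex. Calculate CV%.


Formula: CV% = (standard deviation / mean) * 100
Step 1: Ratio = 4.18 / 25.5 = 0.163922
Step 2: CV% = 0.163922 * 100 = 16.3922% ≈ 16.4%

16.4%


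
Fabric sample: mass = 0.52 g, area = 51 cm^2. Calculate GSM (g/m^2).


Formula: GSM = mass_g / area_m2
Step 1: Convert area: 51 cm^2 = 51 / 10000 = 0.0051 m^2
Step 2: GSM = 0.52 g / 0.0051 m^2 = 102.0 g/m^2

102.0 g/m^2


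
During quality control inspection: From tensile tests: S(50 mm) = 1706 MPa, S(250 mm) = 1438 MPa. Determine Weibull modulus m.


Formula: m = ln(L1/L2) / ln(S2/S1)
Step 1: ln(L1/L2) = ln(50/250) = -1.60944
Step 2: S2/S1 = 1438/1706 = 0.84291
Step 3: ln(S2/S1) = ln(0.84291) = -0.17090
Step 4: m = -1.60944 / -0.17090 = 9.42

9.42 (Weibull m)


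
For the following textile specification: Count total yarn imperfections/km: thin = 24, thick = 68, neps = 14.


Formula: Total = thin places + thick places + neps
Total = 24 + 68 + 14
Total = 106 imperfections/km

106 imperfections/km


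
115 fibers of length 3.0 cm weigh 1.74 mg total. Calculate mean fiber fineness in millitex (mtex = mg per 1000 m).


Formula: fineness (mtex) = mass (mg) / total length (km) = (mass_mg / total_length_m) * 1000
Step 1: Convert fiber length: 3.0 cm = 0.03 m
Step 2: Total fiber length = 115 * 0.03 = 3.45 m
Step 3: Linear density = 1.74 mg / 3.45 m = 0.5043 mg/m
Step 4: fineness = 0.5043 * 1000 = 504.3 mtex

504.3 mtex


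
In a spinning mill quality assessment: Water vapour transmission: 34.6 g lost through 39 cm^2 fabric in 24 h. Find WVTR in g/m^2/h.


Formula: WVTR = mass_loss / (area * time)
Step 1: Convert area: 39 cm^2 = 0.0039 m^2
Step 2: WVTR = 34.6 g / (0.0039 m^2 * 24 h)
Step 3: WVTR = 34.6 / 0.0936 = 369.7 g/m^2/h

369.7 g/m^2/h


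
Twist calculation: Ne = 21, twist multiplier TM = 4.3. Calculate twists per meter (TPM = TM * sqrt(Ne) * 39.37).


Formula: TPM = TM * sqrt(Ne) * 39.37
Step 1: sqrt(Ne) = sqrt(21) = 4.5826
Step 2: TM * sqrt(Ne) = 4.3 * 4.5826 = 19.7052
Step 3: TPM = 19.7052 * 39.37 = 776 twists/m

776 twists/m


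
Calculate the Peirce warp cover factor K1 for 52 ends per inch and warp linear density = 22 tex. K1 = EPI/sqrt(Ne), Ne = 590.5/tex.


Formula: K1 = EPI / sqrt(Ne), with Ne = 590.5 / tex_warp
Step 1: Ne = 590.5 / 22 = 26.841
Step 2: sqrt(Ne) = sqrt(26.841) = 5.1808
Step 3: K1 = 52 / 5.1808 = 10.0

10.0


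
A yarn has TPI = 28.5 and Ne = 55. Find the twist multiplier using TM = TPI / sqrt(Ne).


Formula: TM = TPI / sqrt(Ne)
Step 1: sqrt(Ne) = sqrt(55) = 7.4162
Step 2: TM = 28.5 / 7.4162 = 3.84

3.84 TM


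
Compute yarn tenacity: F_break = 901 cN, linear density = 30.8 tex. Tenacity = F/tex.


Formula: Tenacity = Breaking force / Linear density
Tenacity = 901 cN / 30.8 tex
Tenacity = 29.25 cN/tex

29.25 cN/tex


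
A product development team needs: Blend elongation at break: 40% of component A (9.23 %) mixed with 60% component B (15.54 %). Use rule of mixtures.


Formula: Blend property = (fraction_A * property_A) + (fraction_B * property_B)
Step 1: Contribution A = 40/100 * 9.23 % = 3.692 %
Step 2: Contribution B = 60/100 * 15.54 % = 9.324 %
Step 3: Blend elongation at break = 3.692 + 9.324 = 13.016 %

13.016 %


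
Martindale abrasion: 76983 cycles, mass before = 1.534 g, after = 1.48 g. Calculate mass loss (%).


Formula: Mass loss% = ((m_before - m_after) / m_before) * 100
Step 1: Mass loss = 1.534 - 1.48 = 0.054 g
Step 2: Ratio = 0.054 / 1.534 = 0.0352021
Step 3: Mass loss% = 0.0352021 * 100 = 3.52021% ≈ 3.52%

3.52%


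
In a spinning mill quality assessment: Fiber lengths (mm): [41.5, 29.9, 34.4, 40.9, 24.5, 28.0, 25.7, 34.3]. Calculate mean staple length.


Formula: Mean = sum of lengths / count
Sum = 41.5 + 29.9 + 34.4 + 40.9 + 24.5 + 28.0 + 25.7 + 34.3
Sum = 259.2 mm
Mean = 259.2 / 8 = 32.40 mm

32.40 mm


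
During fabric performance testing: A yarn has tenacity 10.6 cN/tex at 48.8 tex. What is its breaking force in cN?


Formula: Breaking force = Tenacity * Linear density
F = 10.6 cN/tex * 48.8 tex
F = 517.28 cN

517.28 cN


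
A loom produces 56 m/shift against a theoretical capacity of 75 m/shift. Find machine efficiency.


Formula: Efficiency% = (Actual output / Theoretical output) * 100
Efficiency% = (56 / 75) * 100
Efficiency% = 0.746667 * 100 = 74.6667% ≈ 74.7%

74.7%


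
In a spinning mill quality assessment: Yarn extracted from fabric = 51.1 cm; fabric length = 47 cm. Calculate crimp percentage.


Formula: Crimp% = ((L_yarn - L_fabric) / L_fabric) * 100
Step 1: Extension = 51.1 - 47 = 4.1 cm
Step 2: Crimp% = (4.1 / 47) * 100
Step 3: Crimp% = 0.087234 * 100 = 8.7234% ≈ 8.7%

8.7%


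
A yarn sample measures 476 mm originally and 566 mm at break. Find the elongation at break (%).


Formula: Elongation (%) = ((L_break - L0) / L0) * 100
Step 1: Extension = 566 - 476 = 90 mm
Step 2: Elongation = (90 / 476) * 100
Step 3: Elongation = 0.189076 * 100 = 18.9076% ≈ 18.9%

18.9%


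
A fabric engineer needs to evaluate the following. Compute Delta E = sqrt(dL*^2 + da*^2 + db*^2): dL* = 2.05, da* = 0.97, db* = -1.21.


Formula: Delta E = sqrt(dL*^2 + da*^2 + db*^2)
Step 1: dL*^2 = 2.05^2 = 4.2025
Step 2: da*^2 = 0.97^2 = 0.9409
Step 3: db*^2 = (-1.21)^2 = 1.4641
Step 4: Sum = 4.2025 + 0.9409 + 1.4641 = 6.6075
Step 5: Delta E = sqrt(6.6075) = 2.57

2.57 Delta E


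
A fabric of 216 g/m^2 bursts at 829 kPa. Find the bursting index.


Formula: Bursting Index = Bursting Strength / Fabric GSM
BI = 829 kPa / 216 g/m^2
BI = 3.838 kPa/(g/m^2)

3.838 kPa/(g/m^2)


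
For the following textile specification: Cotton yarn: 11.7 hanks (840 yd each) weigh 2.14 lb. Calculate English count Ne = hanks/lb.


Formula: Ne = hanks / mass_lb
Substituting: Ne = 11.7 / 2.14
Ne = 5.5

5.5 Ne


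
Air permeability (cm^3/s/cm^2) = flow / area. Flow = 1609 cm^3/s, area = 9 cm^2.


Formula: Air Permeability = Airflow / Test Area
AP = 1609 cm^3/s / 9 cm^2
AP = 178.8 cm^3/s/cm^2

178.8 cm^3/s/cm^2


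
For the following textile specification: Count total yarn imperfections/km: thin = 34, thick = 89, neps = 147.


Formula: Total = thin places + thick places + neps
Total = 34 + 89 + 147
Total = 270 imperfections/km

270 imperfections/km


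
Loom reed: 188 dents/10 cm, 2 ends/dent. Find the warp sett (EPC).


Formula: EPC = (dents per 10 cm * ends per dent) / 10
Step 1: Total ends per 10 cm = 188 * 2 = 376
Step 2: EPC = 376 / 10 = 37.6 ends/cm

37.6 ends/cm


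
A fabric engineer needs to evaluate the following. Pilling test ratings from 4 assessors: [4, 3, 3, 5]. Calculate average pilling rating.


Formula: Mean = sum / count
Sum = 4 + 3 + 3 + 5 = 15
Mean = 15 / 4 = 3.8

3.8
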